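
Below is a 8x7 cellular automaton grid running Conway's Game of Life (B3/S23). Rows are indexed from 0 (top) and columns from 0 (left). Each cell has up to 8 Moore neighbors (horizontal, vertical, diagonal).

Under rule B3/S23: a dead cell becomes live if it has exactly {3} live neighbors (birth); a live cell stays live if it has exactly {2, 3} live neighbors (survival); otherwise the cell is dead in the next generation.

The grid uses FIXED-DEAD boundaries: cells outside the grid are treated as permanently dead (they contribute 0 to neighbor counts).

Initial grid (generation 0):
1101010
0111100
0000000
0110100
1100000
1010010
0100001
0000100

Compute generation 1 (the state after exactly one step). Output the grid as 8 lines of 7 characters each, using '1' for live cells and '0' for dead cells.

Answer: 1101000
1101100
0000100
1110000
1001000
1010000
0100010
0000000

Derivation:
Simulating step by step:
Generation 0 (given above): 19 live cells
Generation 1: 17 live cells
(generation 1 grid is the final answer)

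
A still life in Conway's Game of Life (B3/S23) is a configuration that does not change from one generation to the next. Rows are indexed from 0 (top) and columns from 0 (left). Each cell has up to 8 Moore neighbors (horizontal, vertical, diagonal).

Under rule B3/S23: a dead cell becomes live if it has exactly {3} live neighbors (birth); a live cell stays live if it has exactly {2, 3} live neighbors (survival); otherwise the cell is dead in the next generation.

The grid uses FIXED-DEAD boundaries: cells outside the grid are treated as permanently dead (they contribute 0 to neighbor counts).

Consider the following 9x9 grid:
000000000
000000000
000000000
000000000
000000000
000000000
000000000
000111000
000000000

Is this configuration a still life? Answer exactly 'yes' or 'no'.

Compute generation 1 and compare to generation 0 (given above):
Generation 1:
000000000
000000000
000000000
000000000
000000000
000000000
000010000
000010000
000010000
Cell (6,4) differs: gen0=0 vs gen1=1 -> NOT a still life.

Answer: no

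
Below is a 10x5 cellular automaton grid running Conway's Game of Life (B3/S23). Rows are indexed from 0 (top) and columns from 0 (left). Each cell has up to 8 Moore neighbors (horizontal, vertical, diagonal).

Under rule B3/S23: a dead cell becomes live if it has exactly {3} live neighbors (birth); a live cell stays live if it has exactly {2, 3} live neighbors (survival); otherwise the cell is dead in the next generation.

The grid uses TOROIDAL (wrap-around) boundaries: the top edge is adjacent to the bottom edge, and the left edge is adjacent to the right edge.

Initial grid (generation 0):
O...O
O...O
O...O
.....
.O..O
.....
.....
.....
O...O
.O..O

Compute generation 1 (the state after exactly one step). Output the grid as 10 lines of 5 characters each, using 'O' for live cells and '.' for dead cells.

Answer: .O.O.
.O.O.
O...O
....O
.....
.....
.....
.....
O...O
.O.O.

Derivation:
Simulating step by step:
Generation 0 (given above): 12 live cells
Generation 1: 11 live cells
(generation 1 grid is the final answer)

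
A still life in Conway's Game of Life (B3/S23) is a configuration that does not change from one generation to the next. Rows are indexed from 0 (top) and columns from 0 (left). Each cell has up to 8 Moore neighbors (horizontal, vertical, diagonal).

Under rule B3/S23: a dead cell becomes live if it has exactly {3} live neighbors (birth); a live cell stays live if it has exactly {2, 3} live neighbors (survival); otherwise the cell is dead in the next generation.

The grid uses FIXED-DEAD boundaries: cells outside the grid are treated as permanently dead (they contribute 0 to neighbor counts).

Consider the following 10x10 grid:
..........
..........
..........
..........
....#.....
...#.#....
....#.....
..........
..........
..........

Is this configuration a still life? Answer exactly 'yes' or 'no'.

Answer: yes

Derivation:
Compute generation 1 and compare to generation 0 (given above):
Generation 1:
..........
..........
..........
..........
....#.....
...#.#....
....#.....
..........
..........
..........
The grids are IDENTICAL -> still life.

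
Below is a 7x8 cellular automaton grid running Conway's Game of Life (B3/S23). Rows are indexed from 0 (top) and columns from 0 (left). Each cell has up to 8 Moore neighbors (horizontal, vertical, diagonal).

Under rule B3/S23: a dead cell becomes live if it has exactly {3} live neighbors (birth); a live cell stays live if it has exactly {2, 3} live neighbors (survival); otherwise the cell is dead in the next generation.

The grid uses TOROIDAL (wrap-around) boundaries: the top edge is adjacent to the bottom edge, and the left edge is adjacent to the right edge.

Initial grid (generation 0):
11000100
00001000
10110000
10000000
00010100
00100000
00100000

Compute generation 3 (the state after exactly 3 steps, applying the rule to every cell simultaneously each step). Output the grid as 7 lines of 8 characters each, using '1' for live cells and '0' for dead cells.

Answer: 11001000
11000000
11100000
11111000
01001000
00001000
01010000

Derivation:
Simulating step by step:
Generation 0 (given above): 12 live cells
Generation 1: 14 live cells
01000000
10111000
01010000
01111000
00000000
00110000
00100000
Generation 2: 15 live cells
01000000
10011000
10000000
01011000
01001000
00110000
01110000
Generation 3: 18 live cells
(generation 3 grid is the final answer)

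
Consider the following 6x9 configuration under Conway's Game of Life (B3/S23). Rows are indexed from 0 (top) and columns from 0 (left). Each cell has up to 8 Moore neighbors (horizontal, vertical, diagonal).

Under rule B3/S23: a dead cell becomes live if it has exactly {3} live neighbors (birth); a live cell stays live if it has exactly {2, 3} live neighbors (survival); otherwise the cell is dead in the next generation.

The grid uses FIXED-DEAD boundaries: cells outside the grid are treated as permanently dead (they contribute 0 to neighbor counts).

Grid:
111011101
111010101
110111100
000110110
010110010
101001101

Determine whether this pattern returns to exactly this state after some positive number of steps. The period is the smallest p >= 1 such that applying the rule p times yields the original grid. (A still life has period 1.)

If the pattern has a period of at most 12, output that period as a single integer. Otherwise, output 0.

Answer: 0

Derivation:
Simulating and comparing each generation to the original:
Gen 0 (original, given above): 32 live cells
Gen 1: 17 live cells, differs from original
Gen 2: 16 live cells, differs from original
Gen 3: 12 live cells, differs from original
Gen 4: 13 live cells, differs from original
Gen 5: 9 live cells, differs from original
Gen 6: 9 live cells, differs from original
Gen 7: 11 live cells, differs from original
Gen 8: 8 live cells, differs from original
Gen 9: 8 live cells, differs from original
Gen 10: 9 live cells, differs from original
Gen 11: 12 live cells, differs from original
Gen 12: 14 live cells, differs from original
No period found within 12 steps.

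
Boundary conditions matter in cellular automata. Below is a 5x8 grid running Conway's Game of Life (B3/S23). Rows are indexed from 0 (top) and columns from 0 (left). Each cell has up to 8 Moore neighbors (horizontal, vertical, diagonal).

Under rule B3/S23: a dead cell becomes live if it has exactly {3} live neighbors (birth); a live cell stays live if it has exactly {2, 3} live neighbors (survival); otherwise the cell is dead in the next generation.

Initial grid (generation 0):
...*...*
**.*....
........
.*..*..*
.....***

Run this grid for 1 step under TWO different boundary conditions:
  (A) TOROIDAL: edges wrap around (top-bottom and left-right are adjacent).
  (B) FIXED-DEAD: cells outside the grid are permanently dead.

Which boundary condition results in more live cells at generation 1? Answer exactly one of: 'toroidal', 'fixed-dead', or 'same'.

Under TOROIDAL boundary, generation 1:
..*.*..*
*.*.....
.**.....
*....*.*
....**.*
Population = 13

Under FIXED-DEAD boundary, generation 1:
..*.....
..*.....
***.....
.....*.*
.....***
Population = 10

Comparison: toroidal=13, fixed-dead=10 -> toroidal

Answer: toroidal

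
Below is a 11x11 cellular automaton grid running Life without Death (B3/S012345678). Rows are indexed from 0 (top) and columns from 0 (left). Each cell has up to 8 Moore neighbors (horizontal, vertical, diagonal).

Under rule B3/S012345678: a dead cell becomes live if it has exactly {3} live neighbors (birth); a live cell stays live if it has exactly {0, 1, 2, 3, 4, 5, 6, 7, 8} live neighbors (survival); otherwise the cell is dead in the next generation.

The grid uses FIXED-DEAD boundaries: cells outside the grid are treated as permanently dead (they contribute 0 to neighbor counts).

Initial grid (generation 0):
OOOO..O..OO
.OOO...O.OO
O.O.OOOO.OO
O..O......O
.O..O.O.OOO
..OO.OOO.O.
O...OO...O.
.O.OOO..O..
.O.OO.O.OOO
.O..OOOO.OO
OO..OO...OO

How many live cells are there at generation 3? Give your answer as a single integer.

Answer: 80

Derivation:
Simulating step by step:
Generation 0 (given above): 65 live cells
Generation 1: 76 live cells
OOOO..O.OOO
.OOO...O.OO
O.O.OOOO.OO
O.OO......O
.O..O.O.OOO
.OOO.OOO.O.
OO..OO.O.O.
OO.OOOOOO.O
OO.OO.O.OOO
.O..OOOO.OO
OO..OO..OOO
Generation 2: 80 live cells
OOOO..OOOOO
.OOO...O.OO
O.O.OOOO.OO
O.OO......O
OO..O.O.OOO
.OOO.OOO.O.
OO..OO.O.OO
OO.OOOOOO.O
OO.OO.O.OOO
.O..OOOO.OO
OO..OO.OOOO
Generation 3: 80 live cells
OOOO..OOOOO
.OOO...O.OO
O.O.OOOO.OO
O.OO......O
OO..O.O.OOO
.OOO.OOO.O.
OO..OO.O.OO
OO.OOOOOO.O
OO.OO.O.OOO
.O..OOOO.OO
OO..OO.OOOO
Population at generation 3: 80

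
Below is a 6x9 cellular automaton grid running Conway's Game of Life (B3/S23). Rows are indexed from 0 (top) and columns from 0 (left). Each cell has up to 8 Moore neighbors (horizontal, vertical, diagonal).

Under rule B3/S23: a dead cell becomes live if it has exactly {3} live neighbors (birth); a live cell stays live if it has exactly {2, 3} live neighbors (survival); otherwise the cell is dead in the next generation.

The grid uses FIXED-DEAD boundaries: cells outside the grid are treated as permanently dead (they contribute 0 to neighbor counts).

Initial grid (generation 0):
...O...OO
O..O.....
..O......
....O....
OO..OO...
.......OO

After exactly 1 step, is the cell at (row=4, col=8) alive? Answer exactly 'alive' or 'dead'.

Simulating step by step:
Generation 0 (given above): 13 live cells
Generation 1: 9 live cells
.........
..OO.....
...O.....
.O.OOO...
....OO...
.........

Cell (4,8) at generation 1: 0 -> dead

Answer: dead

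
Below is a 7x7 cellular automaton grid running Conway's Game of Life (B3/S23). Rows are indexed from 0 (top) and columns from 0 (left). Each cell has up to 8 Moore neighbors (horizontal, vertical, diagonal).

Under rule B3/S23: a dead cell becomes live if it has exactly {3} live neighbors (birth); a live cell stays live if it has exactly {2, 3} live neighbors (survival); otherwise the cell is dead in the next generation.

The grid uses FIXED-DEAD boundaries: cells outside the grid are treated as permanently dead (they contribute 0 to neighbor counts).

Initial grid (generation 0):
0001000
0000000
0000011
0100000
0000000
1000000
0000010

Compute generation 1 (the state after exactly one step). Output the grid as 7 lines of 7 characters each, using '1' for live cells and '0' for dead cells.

Answer: 0000000
0000000
0000000
0000000
0000000
0000000
0000000

Derivation:
Simulating step by step:
Generation 0 (given above): 6 live cells
Generation 1: 0 live cells
(generation 1 grid is the final answer)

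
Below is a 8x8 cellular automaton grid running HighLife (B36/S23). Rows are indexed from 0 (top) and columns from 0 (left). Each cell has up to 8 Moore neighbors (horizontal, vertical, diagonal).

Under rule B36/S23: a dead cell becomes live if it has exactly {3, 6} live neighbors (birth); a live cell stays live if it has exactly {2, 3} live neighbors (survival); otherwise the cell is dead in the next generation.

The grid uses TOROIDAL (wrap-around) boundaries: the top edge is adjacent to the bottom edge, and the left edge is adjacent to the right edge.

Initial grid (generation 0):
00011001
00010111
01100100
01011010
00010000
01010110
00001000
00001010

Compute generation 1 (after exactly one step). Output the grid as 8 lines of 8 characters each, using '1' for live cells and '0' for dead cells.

Answer: 00010001
10010101
11000001
01011100
00010010
00110100
00011010
00001000

Derivation:
Simulating step by step:
Generation 0 (given above): 22 live cells
Generation 1: 22 live cells
(generation 1 grid is the final answer)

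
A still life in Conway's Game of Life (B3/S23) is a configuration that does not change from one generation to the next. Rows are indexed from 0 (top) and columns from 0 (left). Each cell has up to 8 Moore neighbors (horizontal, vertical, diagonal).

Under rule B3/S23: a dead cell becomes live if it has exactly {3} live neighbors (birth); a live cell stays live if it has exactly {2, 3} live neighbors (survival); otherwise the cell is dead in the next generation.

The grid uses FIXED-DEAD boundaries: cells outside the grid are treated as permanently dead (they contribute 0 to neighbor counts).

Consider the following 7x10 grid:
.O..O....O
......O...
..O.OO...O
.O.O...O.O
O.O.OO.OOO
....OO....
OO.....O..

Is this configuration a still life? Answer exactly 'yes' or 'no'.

Compute generation 1 and compare to generation 0 (given above):
Generation 1:
..........
...OO.....
..OOOOO.O.
.O.....O.O
.OO..O.O.O
O..OOO.O..
..........
Cell (0,1) differs: gen0=1 vs gen1=0 -> NOT a still life.

Answer: no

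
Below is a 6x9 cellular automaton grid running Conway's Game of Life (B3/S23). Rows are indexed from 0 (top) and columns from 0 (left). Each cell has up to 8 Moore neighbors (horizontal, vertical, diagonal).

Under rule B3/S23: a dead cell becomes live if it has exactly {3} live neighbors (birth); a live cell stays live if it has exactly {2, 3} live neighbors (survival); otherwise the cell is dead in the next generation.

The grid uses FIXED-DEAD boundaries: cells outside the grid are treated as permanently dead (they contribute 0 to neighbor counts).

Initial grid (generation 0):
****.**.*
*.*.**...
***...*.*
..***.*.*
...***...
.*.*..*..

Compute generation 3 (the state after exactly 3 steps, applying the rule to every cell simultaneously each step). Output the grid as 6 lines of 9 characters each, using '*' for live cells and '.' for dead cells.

Simulating step by step:
Generation 0 (given above): 27 live cells
Generation 1: 14 live cells
*.**.**..
....*....
*.....*..
......*..
......**.
..**.*...
Generation 2: 14 live cells
...***...
.*.**.*..
.....*...
.....**..
.....***.
......*..
Generation 3: 12 live cells
(generation 3 grid is the final answer)

Answer: ..**.*...
..**..*..
.........
....*..*.
.......*.
.....***.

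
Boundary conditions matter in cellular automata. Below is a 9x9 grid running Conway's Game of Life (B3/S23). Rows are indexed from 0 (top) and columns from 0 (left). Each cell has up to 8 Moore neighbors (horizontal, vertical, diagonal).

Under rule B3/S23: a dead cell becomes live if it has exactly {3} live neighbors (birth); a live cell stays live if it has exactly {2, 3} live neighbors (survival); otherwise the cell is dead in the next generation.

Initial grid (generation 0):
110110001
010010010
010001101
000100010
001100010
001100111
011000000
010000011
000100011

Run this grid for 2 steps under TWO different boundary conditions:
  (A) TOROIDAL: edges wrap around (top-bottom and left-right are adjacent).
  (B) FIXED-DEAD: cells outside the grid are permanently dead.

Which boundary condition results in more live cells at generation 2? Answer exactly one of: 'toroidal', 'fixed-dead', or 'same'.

Under TOROIDAL boundary, generation 2:
110000000
010000111
111000000
100000111
000111100
000001110
001000100
010110010
010110000
Population = 29

Under FIXED-DEAD boundary, generation 2:
110011010
100000101
001000000
000000111
000111100
000001110
001000100
001000101
000000011
Population = 26

Comparison: toroidal=29, fixed-dead=26 -> toroidal

Answer: toroidal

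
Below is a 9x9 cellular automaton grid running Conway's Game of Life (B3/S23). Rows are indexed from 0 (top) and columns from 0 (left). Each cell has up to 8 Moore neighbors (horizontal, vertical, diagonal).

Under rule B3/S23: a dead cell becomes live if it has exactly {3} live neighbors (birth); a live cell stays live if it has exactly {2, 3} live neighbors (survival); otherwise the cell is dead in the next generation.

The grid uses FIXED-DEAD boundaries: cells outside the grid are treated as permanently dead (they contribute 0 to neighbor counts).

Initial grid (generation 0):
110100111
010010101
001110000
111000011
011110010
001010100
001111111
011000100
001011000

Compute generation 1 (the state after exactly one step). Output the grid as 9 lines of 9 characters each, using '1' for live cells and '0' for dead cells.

Answer: 111001101
110010101
100011001
100000011
100011111
000000001
000010000
010000000
011101000

Derivation:
Simulating step by step:
Generation 0 (given above): 39 live cells
Generation 1: 31 live cells
(generation 1 grid is the final answer)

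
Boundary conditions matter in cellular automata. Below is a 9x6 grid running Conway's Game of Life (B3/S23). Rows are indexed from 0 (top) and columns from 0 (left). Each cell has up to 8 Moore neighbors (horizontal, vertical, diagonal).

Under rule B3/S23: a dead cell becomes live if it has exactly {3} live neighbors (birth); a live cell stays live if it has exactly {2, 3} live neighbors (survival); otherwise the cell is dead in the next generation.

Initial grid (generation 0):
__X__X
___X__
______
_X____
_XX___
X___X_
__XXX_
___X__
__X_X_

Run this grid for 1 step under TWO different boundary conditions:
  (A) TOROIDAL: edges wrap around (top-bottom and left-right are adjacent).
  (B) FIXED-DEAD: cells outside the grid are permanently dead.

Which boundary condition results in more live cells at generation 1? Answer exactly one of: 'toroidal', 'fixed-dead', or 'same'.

Answer: toroidal

Derivation:
Under TOROIDAL boundary, generation 1:
__X_X_
______
______
_XX___
XXX___
____XX
__X_XX
______
__X_X_
Population = 14

Under FIXED-DEAD boundary, generation 1:
______
______
______
_XX___
XXX___
____X_
__X_X_
______
___X__
Population = 9

Comparison: toroidal=14, fixed-dead=9 -> toroidal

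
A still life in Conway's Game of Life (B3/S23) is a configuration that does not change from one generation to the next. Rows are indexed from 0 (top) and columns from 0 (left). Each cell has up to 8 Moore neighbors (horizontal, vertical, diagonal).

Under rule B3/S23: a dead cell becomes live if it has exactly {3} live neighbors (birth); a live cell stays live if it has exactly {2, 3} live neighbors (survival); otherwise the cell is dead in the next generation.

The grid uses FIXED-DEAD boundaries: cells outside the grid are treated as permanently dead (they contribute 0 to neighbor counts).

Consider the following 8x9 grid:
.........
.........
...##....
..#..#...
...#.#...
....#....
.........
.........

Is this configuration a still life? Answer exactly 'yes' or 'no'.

Answer: yes

Derivation:
Compute generation 1 and compare to generation 0 (given above):
Generation 1:
.........
.........
...##....
..#..#...
...#.#...
....#....
.........
.........
The grids are IDENTICAL -> still life.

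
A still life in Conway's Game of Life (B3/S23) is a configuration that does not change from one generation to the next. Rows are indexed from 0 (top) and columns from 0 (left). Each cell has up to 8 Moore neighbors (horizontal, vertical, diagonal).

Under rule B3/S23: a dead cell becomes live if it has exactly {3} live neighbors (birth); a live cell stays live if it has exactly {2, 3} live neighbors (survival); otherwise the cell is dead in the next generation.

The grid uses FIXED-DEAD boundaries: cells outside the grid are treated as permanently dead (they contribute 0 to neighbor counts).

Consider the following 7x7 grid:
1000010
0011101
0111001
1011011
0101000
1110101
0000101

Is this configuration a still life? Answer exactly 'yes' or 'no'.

Answer: no

Derivation:
Compute generation 1 and compare to generation 0 (given above):
Generation 1:
0001110
0000101
0000001
1000011
0000001
1110100
0101000
Cell (0,0) differs: gen0=1 vs gen1=0 -> NOT a still life.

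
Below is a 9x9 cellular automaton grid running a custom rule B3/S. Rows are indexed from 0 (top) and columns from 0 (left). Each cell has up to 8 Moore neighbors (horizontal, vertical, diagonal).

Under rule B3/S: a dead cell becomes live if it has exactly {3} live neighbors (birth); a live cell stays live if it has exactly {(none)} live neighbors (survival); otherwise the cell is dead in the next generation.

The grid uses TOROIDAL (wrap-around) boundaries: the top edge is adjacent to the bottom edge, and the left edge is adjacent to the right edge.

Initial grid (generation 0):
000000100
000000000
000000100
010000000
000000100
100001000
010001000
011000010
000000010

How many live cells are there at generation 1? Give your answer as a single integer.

Answer: 6

Derivation:
Simulating step by step:
Generation 0 (given above): 12 live cells
Generation 1: 6 live cells
000000000
000000000
000000000
000000000
000000000
000000100
101000100
000000100
000000100
Population at generation 1: 6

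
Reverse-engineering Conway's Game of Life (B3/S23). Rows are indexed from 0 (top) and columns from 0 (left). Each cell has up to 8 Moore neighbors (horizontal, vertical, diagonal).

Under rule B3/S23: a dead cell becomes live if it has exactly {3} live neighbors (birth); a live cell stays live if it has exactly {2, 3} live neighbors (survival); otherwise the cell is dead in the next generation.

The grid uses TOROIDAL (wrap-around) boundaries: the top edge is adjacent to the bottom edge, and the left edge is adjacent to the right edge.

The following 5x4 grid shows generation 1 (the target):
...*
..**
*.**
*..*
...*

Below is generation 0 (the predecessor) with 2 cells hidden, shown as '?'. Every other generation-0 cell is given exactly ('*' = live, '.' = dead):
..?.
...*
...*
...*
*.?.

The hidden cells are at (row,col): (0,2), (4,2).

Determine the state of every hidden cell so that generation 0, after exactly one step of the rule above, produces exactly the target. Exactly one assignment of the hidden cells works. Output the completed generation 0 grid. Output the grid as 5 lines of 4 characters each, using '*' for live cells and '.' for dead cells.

Answer: ..*.
...*
...*
...*
*...

Derivation:
Hidden generation-0 cells (in order): (0,2), (4,2).
A hidden cell only influences target cells in its own 3x3 neighborhood. Try each of the 2^2 = 4 assignments, step the completed generation 0 forward once under B3/S23, and compare with the target:
  (0,2)=. (4,2)=. -> step gives (0,3)='.' but target has '*' -> reject
  (0,2)=. (4,2)=* -> step gives (1,2)='.' but target has '*' -> reject
  (0,2)=* (4,2)=. -> step reproduces the target at every cell -> ACCEPT
  (0,2)=* (4,2)=* -> step gives (0,1)='*' but target has '.' -> reject
Unique solution: (0,2)=live, (4,2)=dead.
Check: live-neighbor counts of every cell in the completed generation 0:
2213
2132
3032
3122
1223
Applying B3/S23 to generation 0 with these counts gives:
...*
..**
*.**
*..*
...*
which matches the target exactly.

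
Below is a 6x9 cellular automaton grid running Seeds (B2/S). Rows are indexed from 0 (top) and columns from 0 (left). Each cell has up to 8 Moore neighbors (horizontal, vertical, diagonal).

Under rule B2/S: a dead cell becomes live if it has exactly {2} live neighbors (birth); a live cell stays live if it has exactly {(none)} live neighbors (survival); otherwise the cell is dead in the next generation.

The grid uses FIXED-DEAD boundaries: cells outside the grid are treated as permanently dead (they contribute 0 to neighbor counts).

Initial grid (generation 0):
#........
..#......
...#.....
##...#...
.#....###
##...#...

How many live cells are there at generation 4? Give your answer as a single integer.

Answer: 11

Derivation:
Simulating step by step:
Generation 0 (given above): 13 live cells
Generation 1: 10 live cells
.#.......
.#.#.....
#...#....
....#...#
....#....
..#.....#
Generation 2: 9 live cells
#........
....#....
.##..#...
.........
.....#.##
...#.....
Generation 3: 18 live cells
.........
#.##.#...
...##....
.##.##.##
....#.#..
....#.###
Generation 4: 11 live cells
.####....
.#.......
#......##
.........
.##......
...#.....
Population at generation 4: 11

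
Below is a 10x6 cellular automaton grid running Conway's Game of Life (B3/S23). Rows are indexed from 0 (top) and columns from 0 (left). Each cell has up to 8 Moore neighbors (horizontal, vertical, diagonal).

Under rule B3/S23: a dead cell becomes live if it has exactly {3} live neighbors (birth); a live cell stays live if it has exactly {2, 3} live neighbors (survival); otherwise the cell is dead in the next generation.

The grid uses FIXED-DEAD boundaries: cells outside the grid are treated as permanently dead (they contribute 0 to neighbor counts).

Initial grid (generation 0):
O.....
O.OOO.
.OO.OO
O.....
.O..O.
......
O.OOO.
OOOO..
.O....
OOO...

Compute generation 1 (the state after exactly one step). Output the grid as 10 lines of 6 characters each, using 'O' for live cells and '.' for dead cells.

Answer: .O.O..
O.O.OO
O.O.OO
O.OOOO
......
.OO.O.
O...O.
O...O.
...O..
OOO...

Derivation:
Simulating step by step:
Generation 0 (given above): 24 live cells
Generation 1: 26 live cells
(generation 1 grid is the final answer)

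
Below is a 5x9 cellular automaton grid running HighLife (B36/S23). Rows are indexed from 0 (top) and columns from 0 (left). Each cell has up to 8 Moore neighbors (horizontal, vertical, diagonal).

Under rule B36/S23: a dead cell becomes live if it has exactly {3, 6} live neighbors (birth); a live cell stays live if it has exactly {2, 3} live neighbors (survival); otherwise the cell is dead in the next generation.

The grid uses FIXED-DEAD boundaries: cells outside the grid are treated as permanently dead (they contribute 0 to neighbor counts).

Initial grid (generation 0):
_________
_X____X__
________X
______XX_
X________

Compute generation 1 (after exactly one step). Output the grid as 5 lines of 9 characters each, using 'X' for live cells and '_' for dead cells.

Answer: _________
_________
______X__
_______X_
_________

Derivation:
Simulating step by step:
Generation 0 (given above): 6 live cells
Generation 1: 2 live cells
(generation 1 grid is the final answer)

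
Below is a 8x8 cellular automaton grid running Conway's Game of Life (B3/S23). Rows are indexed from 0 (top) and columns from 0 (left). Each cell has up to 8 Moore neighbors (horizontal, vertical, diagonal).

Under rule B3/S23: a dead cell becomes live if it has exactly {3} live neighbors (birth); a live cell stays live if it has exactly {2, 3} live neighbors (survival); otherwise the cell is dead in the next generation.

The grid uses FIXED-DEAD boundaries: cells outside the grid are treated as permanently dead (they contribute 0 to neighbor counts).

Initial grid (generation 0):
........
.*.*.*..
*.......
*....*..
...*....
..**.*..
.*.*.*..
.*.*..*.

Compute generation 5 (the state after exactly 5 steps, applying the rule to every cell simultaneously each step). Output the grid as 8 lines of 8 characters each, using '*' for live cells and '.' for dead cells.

Simulating step by step:
Generation 0 (given above): 16 live cells
Generation 1: 11 live cells
........
........
**..*...
........
..**....
...*....
.*.*.**.
....*...
Generation 2: 11 live cells
........
........
........
.***....
..**....
...*....
..**.*..
....**..
Generation 3: 11 live cells
........
........
..*.....
.*.*....
.*..*...
........
..**.*..
...***..
Generation 4: 13 live cells
........
........
..*.....
.*.*....
..*.....
..***...
..**.*..
..**.*..
Generation 5: 11 live cells
(generation 5 grid is the final answer)

Answer: ........
........
..*.....
.*.*....
.*..*...
.*..*...
.*...*..
..**....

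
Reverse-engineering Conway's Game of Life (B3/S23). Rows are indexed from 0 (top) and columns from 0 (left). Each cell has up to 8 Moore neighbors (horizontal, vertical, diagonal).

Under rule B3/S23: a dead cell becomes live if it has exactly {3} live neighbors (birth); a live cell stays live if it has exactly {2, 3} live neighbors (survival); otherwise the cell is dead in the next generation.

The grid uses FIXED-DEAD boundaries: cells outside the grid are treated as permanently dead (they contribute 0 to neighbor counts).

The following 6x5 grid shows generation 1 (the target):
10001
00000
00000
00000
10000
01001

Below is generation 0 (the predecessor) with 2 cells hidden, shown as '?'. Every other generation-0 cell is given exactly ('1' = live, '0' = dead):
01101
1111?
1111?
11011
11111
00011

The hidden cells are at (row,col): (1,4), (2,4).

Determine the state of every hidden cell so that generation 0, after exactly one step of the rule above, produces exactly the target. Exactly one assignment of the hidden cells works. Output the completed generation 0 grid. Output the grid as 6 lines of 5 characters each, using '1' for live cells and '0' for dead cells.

Hidden generation-0 cells (in order): (1,4), (2,4).
A hidden cell only influences target cells in its own 3x3 neighborhood. Try each of the 2^2 = 4 assignments, step the completed generation 0 forward once under B3/S23, and compare with the target:
  (1,4)=0 (2,4)=0 -> step gives (0,4)='0' but target has '1' -> reject
  (1,4)=0 (2,4)=1 -> step gives (0,4)='0' but target has '1' -> reject
  (1,4)=1 (2,4)=0 -> step gives (1,4)='1' but target has '0' -> reject
  (1,4)=1 (2,4)=1 -> step reproduces the target at every cell -> ACCEPT
Unique solution: (1,4)=live, (2,4)=live.
Check: live-neighbor counts of every cell in the completed generation 0:
34452
47774
57775
57875
34565
23443
Applying B3/S23 to generation 0 with these counts gives:
10001
00000
00000
00000
10000
01001
which matches the target exactly.

Answer: 01101
11111
11111
11011
11111
00011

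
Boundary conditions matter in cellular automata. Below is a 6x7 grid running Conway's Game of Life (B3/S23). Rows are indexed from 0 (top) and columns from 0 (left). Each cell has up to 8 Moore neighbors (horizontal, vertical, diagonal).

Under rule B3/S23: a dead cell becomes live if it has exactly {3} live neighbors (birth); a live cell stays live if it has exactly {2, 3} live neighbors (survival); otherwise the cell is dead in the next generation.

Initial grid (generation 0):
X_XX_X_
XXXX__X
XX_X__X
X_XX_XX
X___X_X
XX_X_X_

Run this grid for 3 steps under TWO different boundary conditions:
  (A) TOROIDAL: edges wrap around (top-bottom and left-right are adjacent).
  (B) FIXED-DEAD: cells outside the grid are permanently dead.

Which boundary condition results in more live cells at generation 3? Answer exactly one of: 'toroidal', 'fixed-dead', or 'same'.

Answer: fixed-dead

Derivation:
Under TOROIDAL boundary, generation 3:
_____X_
_______
_______
___X___
___XX__
____X__
Population = 5

Under FIXED-DEAD boundary, generation 3:
____X_X
____X_X
____X__
_XXXX_X
X_XXX_X
XXXXXX_
Population = 21

Comparison: toroidal=5, fixed-dead=21 -> fixed-dead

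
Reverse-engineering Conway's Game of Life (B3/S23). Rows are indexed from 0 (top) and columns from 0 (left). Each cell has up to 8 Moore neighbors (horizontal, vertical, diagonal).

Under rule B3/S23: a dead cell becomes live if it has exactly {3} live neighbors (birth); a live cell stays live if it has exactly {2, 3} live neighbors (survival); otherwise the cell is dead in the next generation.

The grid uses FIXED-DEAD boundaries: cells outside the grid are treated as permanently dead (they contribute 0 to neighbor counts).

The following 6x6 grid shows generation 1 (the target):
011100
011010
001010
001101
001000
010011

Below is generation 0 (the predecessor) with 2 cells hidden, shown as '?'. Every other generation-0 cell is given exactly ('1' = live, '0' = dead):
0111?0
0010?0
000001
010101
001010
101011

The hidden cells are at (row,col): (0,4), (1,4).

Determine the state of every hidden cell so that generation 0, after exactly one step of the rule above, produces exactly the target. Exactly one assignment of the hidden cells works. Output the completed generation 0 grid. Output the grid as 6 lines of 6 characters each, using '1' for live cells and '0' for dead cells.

Answer: 011110
001000
000001
010101
001010
101011

Derivation:
Hidden generation-0 cells (in order): (0,4), (1,4).
A hidden cell only influences target cells in its own 3x3 neighborhood. Try each of the 2^2 = 4 assignments, step the completed generation 0 forward once under B3/S23, and compare with the target:
  (0,4)=0 (1,4)=0 -> step gives (1,3)='1' but target has '0' -> reject
  (0,4)=0 (1,4)=1 -> step gives (2,3)='1' but target has '0' -> reject
  (0,4)=1 (1,4)=0 -> step reproduces the target at every cell -> ACCEPT
  (0,4)=1 (1,4)=1 -> step gives (0,3)='0' but target has '1' -> reject
Unique solution: (0,4)=live, (1,4)=dead.
Check: live-neighbor counts of every cell in the completed generation 0:
123311
133432
123231
113242
243544
031422
Applying B3/S23 to generation 0 with these counts gives:
011100
011010
001010
001101
001000
010011
which matches the target exactly.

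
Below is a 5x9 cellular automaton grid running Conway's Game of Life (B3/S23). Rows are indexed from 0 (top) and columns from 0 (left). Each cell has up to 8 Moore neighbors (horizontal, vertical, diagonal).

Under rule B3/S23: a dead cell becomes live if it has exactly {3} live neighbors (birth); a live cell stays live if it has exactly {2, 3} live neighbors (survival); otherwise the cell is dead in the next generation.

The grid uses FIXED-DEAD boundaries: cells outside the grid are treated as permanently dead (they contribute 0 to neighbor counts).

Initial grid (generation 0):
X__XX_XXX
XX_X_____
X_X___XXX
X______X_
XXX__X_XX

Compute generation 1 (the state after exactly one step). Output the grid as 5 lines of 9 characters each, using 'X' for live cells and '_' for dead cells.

Answer: XXXXX__X_
X__XXX___
X_X___XXX
X_X______
XX____XXX

Derivation:
Simulating step by step:
Generation 0 (given above): 22 live cells
Generation 1: 22 live cells
(generation 1 grid is the final answer)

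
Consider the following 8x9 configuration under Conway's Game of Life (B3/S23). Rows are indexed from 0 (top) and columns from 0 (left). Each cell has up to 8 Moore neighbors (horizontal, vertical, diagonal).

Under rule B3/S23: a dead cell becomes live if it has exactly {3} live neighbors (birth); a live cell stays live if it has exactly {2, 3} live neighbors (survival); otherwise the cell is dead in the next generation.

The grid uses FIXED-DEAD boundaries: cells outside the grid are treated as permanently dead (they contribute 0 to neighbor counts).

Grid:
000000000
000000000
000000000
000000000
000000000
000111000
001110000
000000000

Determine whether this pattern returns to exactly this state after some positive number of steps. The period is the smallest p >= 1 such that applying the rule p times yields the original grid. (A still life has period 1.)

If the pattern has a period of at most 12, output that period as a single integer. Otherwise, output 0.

Simulating and comparing each generation to the original:
Gen 0 (original, given above): 6 live cells
Gen 1: 6 live cells, differs from original
Gen 2: 6 live cells, MATCHES original -> period = 2

Answer: 2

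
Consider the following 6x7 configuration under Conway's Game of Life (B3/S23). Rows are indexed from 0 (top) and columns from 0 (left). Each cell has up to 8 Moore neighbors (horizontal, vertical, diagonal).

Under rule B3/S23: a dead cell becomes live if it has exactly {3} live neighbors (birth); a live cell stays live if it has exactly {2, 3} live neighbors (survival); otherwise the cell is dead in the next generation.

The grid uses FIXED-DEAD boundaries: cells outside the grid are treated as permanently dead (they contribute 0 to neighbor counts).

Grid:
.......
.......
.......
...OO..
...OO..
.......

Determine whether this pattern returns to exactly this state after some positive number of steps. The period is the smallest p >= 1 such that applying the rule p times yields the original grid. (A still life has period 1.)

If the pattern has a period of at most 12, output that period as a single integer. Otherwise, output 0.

Answer: 1

Derivation:
Simulating and comparing each generation to the original:
Gen 0 (original, given above): 4 live cells
Gen 1: 4 live cells, MATCHES original -> period = 1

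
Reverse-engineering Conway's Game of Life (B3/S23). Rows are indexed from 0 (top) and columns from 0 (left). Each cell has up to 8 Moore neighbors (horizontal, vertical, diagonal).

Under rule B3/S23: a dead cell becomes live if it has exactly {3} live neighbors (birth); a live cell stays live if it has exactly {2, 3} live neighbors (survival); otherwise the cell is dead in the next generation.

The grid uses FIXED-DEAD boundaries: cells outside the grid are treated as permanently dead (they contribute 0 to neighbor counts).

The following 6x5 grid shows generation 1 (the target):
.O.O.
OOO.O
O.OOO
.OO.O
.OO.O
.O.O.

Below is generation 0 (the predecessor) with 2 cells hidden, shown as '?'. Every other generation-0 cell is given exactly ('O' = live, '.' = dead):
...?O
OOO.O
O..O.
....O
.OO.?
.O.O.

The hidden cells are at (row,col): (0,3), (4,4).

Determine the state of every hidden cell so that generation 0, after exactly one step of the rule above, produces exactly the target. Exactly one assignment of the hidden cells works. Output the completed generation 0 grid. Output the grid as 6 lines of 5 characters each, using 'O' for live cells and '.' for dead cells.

Answer: ....O
OOO.O
O..O.
....O
.OO.O
.O.O.

Derivation:
Hidden generation-0 cells (in order): (0,3), (4,4).
A hidden cell only influences target cells in its own 3x3 neighborhood. Try each of the 2^2 = 4 assignments, step the completed generation 0 forward once under B3/S23, and compare with the target:
  (0,3)=. (4,4)=. -> step gives (3,3)='O' but target has '.' -> reject
  (0,3)=. (4,4)=O -> step reproduces the target at every cell -> ACCEPT
  (0,3)=O (4,4)=. -> step gives (0,2)='O' but target has '.' -> reject
  (0,3)=O (4,4)=O -> step gives (0,2)='O' but target has '.' -> reject
Unique solution: (0,3)=dead, (4,4)=live.
Check: live-neighbor counts of every cell in the completed generation 0:
23231
23242
24333
23342
22342
22422
Applying B3/S23 to generation 0 with these counts gives:
.O.O.
OOO.O
O.OOO
.OO.O
.OO.O
.O.O.
which matches the target exactly.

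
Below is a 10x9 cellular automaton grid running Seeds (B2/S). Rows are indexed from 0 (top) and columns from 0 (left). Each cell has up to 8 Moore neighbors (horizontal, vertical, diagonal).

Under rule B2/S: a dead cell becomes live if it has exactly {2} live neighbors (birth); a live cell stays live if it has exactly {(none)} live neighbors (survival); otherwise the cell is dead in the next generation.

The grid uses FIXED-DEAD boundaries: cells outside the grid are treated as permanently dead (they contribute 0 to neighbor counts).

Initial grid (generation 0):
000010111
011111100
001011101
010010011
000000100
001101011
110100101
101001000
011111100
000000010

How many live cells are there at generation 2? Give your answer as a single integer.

Simulating step by step:
Generation 0 (given above): 40 live cells
Generation 1: 8 live cells
010000000
000000000
100000000
001000000
010000000
100000000
000000000
000000000
100000010
010000000
Generation 2: 9 live cells
000000000
110000000
010000000
100000000
101000000
010000000
000000000
000000000
010000000
100000000
Population at generation 2: 9

Answer: 9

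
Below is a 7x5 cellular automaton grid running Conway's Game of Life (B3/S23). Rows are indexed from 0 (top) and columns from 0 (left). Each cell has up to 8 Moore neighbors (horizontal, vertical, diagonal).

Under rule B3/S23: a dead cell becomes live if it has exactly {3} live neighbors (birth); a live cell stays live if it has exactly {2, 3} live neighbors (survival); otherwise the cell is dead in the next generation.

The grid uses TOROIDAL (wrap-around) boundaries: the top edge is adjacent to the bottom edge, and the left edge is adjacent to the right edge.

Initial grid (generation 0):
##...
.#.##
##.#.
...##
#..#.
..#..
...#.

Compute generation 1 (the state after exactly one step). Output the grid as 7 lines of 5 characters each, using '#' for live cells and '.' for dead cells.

Simulating step by step:
Generation 0 (given above): 14 live cells
Generation 1: 14 live cells
(generation 1 grid is the final answer)

Answer: ##.#.
...#.
.#...
.#.#.
..##.
..###
.##..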